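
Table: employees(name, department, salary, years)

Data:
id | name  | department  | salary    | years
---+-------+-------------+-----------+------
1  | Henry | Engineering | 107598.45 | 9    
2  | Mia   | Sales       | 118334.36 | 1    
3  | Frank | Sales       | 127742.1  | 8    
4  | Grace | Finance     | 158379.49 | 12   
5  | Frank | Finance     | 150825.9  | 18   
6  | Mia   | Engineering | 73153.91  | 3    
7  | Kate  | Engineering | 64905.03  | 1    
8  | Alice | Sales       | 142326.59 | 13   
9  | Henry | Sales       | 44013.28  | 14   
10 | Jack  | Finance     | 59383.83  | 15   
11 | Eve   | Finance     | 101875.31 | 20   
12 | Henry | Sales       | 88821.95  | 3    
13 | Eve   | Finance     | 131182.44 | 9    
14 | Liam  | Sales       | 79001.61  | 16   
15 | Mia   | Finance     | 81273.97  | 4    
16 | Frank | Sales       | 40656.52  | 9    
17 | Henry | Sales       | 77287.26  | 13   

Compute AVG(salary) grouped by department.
SELECT department, AVG(salary) as result
FROM employees
GROUP BY department

Result:
  Engineering: 81885.80
  Finance: 113820.16
  Sales: 89772.96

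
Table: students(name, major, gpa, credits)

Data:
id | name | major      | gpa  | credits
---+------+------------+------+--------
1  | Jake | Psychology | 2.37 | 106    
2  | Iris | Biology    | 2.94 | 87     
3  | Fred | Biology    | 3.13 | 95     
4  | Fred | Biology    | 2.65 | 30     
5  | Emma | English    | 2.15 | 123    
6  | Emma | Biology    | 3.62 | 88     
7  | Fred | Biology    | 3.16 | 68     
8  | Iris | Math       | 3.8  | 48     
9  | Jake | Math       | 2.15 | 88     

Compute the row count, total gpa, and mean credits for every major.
SELECT major,
       COUNT(*) as cnt,
       SUM(gpa) as total_gpa,
       AVG(credits) as avg_credits
FROM students
GROUP BY major

Result:
  Biology: 5 records, 15.50 total gpa, 73.60 avg credits
  English: 1 records, 2.15 total gpa, 123.00 avg credits
  Math: 2 records, 5.95 total gpa, 68.00 avg credits
  Psychology: 1 records, 2.37 total gpa, 106.00 avg credits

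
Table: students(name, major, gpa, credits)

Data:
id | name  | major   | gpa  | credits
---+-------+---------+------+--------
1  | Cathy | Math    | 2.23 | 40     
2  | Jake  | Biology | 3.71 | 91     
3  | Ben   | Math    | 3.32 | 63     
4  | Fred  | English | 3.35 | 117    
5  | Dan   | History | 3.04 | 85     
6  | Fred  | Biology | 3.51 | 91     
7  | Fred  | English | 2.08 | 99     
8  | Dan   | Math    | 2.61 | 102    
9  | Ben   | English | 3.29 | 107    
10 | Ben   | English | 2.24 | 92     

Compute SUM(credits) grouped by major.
SELECT major, SUM(credits) as result
FROM students
GROUP BY major

Result:
  Biology: 182
  English: 415
  History: 85
  Math: 205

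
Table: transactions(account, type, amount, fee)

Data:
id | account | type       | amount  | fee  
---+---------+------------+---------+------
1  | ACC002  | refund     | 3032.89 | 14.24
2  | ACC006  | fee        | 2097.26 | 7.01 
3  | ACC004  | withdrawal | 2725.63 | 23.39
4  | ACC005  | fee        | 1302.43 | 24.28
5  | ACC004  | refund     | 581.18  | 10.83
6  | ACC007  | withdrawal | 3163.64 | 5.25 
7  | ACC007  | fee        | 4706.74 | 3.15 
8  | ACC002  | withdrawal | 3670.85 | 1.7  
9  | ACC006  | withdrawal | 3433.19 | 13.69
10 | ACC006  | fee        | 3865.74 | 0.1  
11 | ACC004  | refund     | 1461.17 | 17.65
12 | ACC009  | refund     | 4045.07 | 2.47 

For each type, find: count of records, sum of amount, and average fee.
SELECT type,
       COUNT(*) as cnt,
       SUM(amount) as total_amount,
       AVG(fee) as avg_fee
FROM transactions
GROUP BY type

Result:
  fee: 4 records, 11972.17 total amount, 8.64 avg fee
  refund: 4 records, 9120.31 total amount, 11.30 avg fee
  withdrawal: 4 records, 12993.31 total amount, 11.01 avg fee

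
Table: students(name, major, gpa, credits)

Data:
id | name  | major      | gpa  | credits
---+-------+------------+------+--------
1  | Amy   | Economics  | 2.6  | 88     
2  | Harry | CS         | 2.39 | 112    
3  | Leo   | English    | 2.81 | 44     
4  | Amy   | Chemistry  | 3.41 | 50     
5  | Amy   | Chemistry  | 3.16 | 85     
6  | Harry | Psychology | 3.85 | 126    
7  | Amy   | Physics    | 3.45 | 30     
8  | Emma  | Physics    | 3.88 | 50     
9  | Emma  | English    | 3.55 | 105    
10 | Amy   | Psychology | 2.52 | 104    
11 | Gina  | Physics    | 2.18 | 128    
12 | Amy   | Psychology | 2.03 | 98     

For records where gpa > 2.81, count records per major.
SELECT major, COUNT(*)
FROM students
WHERE gpa > 2.81
GROUP BY major

Note: WHERE filters rows before grouping.

Result:
  Chemistry: 2
  English: 1
  Physics: 2
  Psychology: 1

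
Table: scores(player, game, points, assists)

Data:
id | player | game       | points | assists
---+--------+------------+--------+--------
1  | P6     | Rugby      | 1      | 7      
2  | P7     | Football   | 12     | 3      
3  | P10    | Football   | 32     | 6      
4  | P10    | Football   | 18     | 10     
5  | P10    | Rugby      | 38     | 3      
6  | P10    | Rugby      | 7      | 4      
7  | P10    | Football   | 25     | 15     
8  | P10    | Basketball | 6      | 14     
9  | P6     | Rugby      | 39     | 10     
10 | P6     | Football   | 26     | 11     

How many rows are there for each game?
SELECT game, COUNT(*) as count
FROM scores
GROUP BY game

Result:
  Basketball: 1
  Football: 5
  Rugby: 4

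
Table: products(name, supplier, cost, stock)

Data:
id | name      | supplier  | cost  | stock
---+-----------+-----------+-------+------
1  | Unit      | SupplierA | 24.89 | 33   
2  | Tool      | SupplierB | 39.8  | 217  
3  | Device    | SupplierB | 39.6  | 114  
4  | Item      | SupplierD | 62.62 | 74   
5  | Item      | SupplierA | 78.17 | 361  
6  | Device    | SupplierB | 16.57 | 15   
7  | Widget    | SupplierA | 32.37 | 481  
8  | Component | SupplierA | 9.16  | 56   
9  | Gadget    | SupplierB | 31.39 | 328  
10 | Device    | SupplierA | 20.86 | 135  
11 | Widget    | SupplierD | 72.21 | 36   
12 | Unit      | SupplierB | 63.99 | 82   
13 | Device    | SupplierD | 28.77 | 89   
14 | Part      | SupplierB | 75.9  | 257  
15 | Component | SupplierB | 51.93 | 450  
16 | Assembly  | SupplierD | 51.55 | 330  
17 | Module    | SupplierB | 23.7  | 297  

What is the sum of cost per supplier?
SELECT supplier, SUM(cost) as result
FROM products
GROUP BY supplier

Result:
  SupplierA: 165.45
  SupplierB: 342.88
  SupplierD: 215.15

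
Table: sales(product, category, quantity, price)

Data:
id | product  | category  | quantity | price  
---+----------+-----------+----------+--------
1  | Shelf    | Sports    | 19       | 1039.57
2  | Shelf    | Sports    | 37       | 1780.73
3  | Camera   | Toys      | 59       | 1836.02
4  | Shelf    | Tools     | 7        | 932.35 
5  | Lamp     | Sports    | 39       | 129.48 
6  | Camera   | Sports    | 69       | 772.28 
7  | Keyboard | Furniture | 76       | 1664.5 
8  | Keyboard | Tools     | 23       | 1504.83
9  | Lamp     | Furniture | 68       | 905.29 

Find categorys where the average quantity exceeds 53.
SELECT category, AVG(quantity)
FROM sales
GROUP BY category
HAVING AVG(quantity) > 53

Result:
  Furniture: avg=72.00
  Toys: avg=59.00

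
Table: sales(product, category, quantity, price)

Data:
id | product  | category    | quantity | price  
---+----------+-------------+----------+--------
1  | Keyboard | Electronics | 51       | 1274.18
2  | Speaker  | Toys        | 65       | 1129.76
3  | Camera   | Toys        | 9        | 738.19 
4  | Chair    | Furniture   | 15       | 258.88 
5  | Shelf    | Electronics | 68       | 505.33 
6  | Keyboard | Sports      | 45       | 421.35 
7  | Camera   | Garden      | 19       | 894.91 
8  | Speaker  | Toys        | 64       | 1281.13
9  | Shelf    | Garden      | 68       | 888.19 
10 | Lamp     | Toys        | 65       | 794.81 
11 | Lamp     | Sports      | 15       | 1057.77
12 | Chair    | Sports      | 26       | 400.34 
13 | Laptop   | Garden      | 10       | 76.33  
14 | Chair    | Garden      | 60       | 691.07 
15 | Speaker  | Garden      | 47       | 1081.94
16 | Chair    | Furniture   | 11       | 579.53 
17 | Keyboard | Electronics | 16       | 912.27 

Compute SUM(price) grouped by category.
SELECT category, SUM(price) as result
FROM sales
GROUP BY category

Result:
  Electronics: 2691.78
  Furniture: 838.41
  Garden: 3632.44
  Sports: 1879.46
  Toys: 3943.89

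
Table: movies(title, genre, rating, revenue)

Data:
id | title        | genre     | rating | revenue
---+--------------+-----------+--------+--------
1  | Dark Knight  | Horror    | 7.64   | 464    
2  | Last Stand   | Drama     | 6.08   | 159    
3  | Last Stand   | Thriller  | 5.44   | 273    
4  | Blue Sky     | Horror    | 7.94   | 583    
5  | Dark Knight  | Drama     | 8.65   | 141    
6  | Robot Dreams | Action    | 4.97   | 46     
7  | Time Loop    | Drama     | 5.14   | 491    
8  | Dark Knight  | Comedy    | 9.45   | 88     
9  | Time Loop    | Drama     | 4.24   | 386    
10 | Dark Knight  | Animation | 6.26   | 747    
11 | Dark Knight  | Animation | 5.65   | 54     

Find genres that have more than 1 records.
SELECT genre, COUNT(*) as cnt
FROM movies
GROUP BY genre
HAVING COUNT(*) > 1

Result:
  Animation: 2
  Drama: 4
  Horror: 2

Note: HAVING filters groups after aggregation, WHERE filters rows before.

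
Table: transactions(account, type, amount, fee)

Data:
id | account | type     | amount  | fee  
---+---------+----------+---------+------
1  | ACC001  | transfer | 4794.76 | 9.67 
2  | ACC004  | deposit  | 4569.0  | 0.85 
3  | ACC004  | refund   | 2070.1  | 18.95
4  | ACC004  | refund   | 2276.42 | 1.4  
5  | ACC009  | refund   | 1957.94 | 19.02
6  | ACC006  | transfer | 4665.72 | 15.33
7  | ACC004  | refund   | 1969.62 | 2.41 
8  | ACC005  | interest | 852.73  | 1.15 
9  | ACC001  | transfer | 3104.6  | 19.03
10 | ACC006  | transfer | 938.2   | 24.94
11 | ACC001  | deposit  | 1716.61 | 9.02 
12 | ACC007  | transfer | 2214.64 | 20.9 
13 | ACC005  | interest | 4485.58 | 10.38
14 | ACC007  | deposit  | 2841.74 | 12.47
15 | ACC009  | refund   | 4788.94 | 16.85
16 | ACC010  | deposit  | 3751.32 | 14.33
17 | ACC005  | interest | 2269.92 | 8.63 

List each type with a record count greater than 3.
SELECT type, COUNT(*) as cnt
FROM transactions
GROUP BY type
HAVING COUNT(*) > 3

Result:
  deposit: 4
  refund: 5
  transfer: 5

Note: HAVING filters groups after aggregation, WHERE filters rows before.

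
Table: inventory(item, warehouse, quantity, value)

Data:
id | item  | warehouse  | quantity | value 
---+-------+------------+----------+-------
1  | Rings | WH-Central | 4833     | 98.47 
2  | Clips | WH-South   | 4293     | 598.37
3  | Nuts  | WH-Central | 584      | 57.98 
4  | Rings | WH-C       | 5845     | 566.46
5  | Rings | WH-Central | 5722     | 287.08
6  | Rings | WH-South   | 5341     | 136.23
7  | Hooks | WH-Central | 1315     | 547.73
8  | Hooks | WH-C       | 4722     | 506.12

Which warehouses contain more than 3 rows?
SELECT warehouse, COUNT(*) as cnt
FROM inventory
GROUP BY warehouse
HAVING COUNT(*) > 3

Result:
  WH-Central: 4

Note: HAVING filters groups after aggregation, WHERE filters rows before.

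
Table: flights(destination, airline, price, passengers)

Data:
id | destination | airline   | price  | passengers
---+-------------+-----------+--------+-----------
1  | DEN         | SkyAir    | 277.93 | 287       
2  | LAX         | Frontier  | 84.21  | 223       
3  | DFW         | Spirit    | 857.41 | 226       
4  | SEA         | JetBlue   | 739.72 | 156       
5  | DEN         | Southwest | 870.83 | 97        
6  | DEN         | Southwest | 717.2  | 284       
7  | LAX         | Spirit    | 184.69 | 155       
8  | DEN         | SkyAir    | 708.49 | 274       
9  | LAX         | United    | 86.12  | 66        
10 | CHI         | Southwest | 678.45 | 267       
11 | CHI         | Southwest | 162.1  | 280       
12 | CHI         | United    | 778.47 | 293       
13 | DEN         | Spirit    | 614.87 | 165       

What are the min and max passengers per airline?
SELECT airline, MIN(passengers), MAX(passengers)
FROM flights
GROUP BY airline

Result:
  Frontier: min=223, max=223
  JetBlue: min=156, max=156
  SkyAir: min=274, max=287
  Southwest: min=97, max=284
  Spirit: min=155, max=226
  United: min=66, max=293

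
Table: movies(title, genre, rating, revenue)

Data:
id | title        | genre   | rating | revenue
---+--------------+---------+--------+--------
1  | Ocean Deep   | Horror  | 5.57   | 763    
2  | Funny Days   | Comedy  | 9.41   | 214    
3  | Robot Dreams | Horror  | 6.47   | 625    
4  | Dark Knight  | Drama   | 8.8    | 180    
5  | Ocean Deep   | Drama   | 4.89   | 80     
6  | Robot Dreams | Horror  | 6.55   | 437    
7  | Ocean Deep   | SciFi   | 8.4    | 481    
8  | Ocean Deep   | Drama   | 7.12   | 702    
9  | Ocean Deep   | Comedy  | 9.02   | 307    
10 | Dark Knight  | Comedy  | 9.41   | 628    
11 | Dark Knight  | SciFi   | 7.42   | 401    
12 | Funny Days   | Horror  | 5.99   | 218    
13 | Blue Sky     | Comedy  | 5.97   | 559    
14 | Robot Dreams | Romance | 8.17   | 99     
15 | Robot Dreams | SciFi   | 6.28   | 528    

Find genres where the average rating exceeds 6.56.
SELECT genre, AVG(rating)
FROM movies
GROUP BY genre
HAVING AVG(rating) > 6.56

Result:
  Comedy: avg=8.45
  Drama: avg=6.94
  Romance: avg=8.17
  SciFi: avg=7.37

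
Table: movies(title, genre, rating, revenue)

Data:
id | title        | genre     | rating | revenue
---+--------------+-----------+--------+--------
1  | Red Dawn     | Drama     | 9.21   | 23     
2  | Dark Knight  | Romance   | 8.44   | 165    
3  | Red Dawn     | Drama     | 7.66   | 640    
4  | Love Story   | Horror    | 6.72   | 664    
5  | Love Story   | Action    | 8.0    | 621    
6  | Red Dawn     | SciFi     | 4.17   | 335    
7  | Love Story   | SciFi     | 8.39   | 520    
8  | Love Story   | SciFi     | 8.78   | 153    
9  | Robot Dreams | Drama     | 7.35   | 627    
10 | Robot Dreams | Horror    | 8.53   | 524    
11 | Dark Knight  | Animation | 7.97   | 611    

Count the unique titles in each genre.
SELECT genre, COUNT(DISTINCT title)
FROM movies
GROUP BY genre

Result:
  Action: 1 distinct
  Animation: 1 distinct
  Drama: 2 distinct
  Horror: 2 distinct
  Romance: 1 distinct
  SciFi: 2 distinct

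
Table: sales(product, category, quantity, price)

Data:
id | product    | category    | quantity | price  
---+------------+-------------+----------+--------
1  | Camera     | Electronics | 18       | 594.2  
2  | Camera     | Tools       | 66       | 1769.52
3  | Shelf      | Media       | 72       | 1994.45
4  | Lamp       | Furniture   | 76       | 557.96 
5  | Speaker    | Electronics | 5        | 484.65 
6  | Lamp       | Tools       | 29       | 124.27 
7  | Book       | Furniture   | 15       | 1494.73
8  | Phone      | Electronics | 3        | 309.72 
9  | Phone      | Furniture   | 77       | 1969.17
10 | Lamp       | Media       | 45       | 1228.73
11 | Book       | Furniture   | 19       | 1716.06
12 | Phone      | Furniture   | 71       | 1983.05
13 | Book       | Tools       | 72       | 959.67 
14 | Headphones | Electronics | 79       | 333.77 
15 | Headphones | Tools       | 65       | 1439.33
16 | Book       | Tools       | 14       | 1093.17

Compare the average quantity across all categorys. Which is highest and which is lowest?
SELECT category, AVG(quantity)
FROM sales
GROUP BY category
ORDER BY AVG(quantity)

All groups:
  Electronics: 26.25
  Tools: 49.20
  Furniture: 51.60
  Media: 58.50

Highest: Media (58.50)
Lowest: Electronics (26.25)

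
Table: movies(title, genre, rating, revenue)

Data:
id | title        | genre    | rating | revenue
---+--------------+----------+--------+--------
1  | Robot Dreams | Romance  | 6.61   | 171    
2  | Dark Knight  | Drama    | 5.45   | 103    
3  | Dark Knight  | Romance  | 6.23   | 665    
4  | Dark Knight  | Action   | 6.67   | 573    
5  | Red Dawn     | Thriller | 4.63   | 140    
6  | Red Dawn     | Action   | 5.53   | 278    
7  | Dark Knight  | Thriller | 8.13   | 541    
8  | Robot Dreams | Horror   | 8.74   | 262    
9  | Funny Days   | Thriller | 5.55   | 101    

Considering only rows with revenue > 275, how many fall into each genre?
SELECT genre, COUNT(*)
FROM movies
WHERE revenue > 275
GROUP BY genre

Note: WHERE filters rows before grouping.

Result:
  Action: 2
  Romance: 1
  Thriller: 1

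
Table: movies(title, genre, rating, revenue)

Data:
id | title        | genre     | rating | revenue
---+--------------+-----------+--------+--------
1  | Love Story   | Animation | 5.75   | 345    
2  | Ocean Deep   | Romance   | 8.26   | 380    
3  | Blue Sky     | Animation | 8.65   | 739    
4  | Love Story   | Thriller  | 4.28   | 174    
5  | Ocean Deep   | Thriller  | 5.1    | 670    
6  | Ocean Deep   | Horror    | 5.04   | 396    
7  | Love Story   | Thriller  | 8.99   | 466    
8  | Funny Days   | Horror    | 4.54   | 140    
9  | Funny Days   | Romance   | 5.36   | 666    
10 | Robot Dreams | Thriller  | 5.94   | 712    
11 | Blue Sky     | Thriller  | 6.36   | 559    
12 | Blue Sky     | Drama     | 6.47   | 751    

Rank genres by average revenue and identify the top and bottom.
SELECT genre, AVG(revenue)
FROM movies
GROUP BY genre
ORDER BY AVG(revenue)

All groups:
  Horror: 268.00
  Thriller: 516.20
  Romance: 523.00
  Animation: 542.00
  Drama: 751.00

Highest: Drama (751.00)
Lowest: Horror (268.00)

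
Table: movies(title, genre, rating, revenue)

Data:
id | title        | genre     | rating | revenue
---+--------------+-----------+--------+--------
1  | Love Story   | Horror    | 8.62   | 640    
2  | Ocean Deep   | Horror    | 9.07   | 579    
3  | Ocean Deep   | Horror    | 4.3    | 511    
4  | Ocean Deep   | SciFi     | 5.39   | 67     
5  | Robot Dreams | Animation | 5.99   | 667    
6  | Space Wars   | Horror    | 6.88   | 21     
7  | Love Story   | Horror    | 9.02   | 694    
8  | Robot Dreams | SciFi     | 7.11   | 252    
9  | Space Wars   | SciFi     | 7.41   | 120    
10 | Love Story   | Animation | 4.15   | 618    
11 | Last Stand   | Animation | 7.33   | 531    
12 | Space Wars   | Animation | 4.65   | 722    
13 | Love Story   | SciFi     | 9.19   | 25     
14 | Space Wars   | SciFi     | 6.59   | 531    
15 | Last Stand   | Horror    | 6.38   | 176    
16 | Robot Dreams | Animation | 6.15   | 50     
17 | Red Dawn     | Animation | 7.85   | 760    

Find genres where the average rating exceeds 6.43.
SELECT genre, AVG(rating)
FROM movies
GROUP BY genre
HAVING AVG(rating) > 6.43

Result:
  Horror: avg=7.38
  SciFi: avg=7.14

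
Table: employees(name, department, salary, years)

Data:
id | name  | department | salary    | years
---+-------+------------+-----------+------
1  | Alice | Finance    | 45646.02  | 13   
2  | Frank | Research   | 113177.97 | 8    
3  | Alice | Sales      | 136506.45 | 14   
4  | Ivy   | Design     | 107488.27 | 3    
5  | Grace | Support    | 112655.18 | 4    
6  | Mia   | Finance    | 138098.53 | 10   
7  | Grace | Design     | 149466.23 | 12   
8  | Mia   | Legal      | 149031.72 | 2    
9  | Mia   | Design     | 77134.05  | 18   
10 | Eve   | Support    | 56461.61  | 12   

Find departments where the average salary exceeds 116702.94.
SELECT department, AVG(salary)
FROM employees
GROUP BY department
HAVING AVG(salary) > 116702.94

Result:
  Legal: avg=149031.72
  Sales: avg=136506.45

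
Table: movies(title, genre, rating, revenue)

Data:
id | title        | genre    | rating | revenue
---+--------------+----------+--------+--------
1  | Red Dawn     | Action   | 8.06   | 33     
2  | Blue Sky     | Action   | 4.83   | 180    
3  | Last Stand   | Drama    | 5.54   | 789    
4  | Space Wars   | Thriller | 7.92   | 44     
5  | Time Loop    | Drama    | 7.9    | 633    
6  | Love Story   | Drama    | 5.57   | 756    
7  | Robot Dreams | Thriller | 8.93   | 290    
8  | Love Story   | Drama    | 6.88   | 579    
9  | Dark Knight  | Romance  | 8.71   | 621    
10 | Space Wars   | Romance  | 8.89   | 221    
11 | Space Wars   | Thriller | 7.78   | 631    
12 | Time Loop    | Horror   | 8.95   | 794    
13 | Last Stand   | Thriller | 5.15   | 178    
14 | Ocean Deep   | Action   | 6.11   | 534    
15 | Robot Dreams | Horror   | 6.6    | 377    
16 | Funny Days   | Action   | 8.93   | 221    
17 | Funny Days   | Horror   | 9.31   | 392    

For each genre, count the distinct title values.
SELECT genre, COUNT(DISTINCT title)
FROM movies
GROUP BY genre

Result:
  Action: 4 distinct
  Drama: 3 distinct
  Horror: 3 distinct
  Romance: 2 distinct
  Thriller: 3 distinct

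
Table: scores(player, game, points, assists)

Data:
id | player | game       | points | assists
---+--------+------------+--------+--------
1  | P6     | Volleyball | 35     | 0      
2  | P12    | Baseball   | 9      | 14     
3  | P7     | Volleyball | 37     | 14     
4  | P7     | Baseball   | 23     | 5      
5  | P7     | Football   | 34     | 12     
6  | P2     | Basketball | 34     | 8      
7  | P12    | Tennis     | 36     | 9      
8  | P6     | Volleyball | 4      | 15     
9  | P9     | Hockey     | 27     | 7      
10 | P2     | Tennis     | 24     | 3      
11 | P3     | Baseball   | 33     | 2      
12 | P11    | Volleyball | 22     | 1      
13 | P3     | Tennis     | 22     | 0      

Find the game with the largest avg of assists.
SELECT game, AVG(assists) as val
FROM scores
GROUP BY game
ORDER BY val DESC
LIMIT 1

Result: Football with avg(assists) = 12.00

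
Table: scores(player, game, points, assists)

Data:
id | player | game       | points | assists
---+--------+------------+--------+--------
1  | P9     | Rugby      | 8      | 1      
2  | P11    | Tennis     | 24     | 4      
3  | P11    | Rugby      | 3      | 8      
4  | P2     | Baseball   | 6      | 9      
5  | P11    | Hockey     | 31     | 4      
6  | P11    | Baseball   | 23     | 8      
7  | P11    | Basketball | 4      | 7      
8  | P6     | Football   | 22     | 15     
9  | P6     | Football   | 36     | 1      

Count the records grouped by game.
SELECT game, COUNT(*) as count
FROM scores
GROUP BY game

Result:
  Baseball: 2
  Basketball: 1
  Football: 2
  Hockey: 1
  Rugby: 2
  Tennis: 1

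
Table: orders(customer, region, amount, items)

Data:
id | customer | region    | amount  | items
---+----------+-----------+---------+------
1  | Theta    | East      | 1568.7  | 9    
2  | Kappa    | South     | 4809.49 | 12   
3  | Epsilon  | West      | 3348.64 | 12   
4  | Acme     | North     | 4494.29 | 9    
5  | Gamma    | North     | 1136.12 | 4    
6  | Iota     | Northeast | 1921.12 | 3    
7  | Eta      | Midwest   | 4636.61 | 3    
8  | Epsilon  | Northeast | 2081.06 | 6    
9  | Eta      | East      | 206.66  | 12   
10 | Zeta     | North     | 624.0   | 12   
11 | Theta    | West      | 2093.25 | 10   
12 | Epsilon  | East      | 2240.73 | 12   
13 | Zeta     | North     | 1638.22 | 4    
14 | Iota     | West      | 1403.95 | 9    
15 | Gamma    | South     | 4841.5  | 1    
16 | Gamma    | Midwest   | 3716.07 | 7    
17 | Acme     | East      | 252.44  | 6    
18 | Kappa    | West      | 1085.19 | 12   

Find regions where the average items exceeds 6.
SELECT region, AVG(items)
FROM orders
GROUP BY region
HAVING AVG(items) > 6

Result:
  East: avg=9.75
  North: avg=7.25
  South: avg=6.50
  West: avg=10.75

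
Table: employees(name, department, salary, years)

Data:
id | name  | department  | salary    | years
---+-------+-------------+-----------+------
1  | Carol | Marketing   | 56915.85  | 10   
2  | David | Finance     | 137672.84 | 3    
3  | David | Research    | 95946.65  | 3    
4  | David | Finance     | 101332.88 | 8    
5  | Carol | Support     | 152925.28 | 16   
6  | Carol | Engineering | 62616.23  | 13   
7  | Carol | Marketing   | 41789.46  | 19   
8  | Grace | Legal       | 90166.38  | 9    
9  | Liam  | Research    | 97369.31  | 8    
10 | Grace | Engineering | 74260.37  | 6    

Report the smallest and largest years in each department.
SELECT department, MIN(years), MAX(years)
FROM employees
GROUP BY department

Result:
  Engineering: min=6, max=13
  Finance: min=3, max=8
  Legal: min=9, max=9
  Marketing: min=10, max=19
  Research: min=3, max=8
  Support: min=16, max=16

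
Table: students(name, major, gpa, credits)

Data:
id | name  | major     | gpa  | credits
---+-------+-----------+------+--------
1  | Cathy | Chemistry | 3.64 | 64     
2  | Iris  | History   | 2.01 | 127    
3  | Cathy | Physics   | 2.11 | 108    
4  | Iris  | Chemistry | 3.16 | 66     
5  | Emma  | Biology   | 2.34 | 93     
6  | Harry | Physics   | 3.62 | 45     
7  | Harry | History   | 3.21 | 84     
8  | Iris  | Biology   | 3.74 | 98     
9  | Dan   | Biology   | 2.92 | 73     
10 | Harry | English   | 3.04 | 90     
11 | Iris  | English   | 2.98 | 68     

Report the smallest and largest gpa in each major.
SELECT major, MIN(gpa), MAX(gpa)
FROM students
GROUP BY major

Result:
  Biology: min=2.34, max=3.74
  Chemistry: min=3.16, max=3.64
  English: min=2.98, max=3.04
  History: min=2.01, max=3.21
  Physics: min=2.11, max=3.62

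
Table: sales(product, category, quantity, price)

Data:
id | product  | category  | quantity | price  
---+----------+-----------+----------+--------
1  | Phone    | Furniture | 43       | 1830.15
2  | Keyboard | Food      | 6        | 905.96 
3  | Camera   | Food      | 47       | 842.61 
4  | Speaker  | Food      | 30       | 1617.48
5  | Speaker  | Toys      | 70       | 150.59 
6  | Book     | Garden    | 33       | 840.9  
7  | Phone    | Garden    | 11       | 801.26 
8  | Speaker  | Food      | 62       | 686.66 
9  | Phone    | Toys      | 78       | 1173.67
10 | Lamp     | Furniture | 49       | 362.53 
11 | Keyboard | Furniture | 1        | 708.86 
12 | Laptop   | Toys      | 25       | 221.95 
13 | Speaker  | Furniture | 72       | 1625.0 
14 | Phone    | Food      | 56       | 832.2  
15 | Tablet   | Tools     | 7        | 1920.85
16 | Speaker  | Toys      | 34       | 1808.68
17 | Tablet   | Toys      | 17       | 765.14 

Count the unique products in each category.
SELECT category, COUNT(DISTINCT product)
FROM sales
GROUP BY category

Result:
  Food: 4 distinct
  Furniture: 4 distinct
  Garden: 2 distinct
  Tools: 1 distinct
  Toys: 4 distinct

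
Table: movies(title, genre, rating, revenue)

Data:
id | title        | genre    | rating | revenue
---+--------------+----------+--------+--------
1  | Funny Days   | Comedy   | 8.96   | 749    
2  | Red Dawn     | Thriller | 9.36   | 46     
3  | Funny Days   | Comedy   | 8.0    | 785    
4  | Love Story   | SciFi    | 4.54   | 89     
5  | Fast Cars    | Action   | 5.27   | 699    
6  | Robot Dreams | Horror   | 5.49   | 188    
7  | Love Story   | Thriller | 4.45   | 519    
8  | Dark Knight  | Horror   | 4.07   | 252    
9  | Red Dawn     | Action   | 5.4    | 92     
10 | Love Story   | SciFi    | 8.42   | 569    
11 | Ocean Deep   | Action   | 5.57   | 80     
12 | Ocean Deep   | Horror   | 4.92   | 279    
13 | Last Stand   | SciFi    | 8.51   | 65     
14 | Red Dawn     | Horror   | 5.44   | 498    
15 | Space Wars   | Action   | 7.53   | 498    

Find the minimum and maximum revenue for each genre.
SELECT genre, MIN(revenue), MAX(revenue)
FROM movies
GROUP BY genre

Result:
  Action: min=80, max=699
  Comedy: min=749, max=785
  Horror: min=188, max=498
  SciFi: min=65, max=569
  Thriller: min=46, max=519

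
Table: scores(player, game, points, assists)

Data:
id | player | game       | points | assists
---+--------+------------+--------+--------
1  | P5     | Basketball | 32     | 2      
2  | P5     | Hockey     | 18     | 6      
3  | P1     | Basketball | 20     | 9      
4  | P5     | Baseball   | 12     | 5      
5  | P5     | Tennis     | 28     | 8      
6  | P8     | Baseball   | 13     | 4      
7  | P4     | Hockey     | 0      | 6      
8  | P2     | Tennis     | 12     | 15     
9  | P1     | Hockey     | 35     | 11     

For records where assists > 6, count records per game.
SELECT game, COUNT(*)
FROM scores
WHERE assists > 6
GROUP BY game

Note: WHERE filters rows before grouping.

Result:
  Basketball: 1
  Hockey: 1
  Tennis: 2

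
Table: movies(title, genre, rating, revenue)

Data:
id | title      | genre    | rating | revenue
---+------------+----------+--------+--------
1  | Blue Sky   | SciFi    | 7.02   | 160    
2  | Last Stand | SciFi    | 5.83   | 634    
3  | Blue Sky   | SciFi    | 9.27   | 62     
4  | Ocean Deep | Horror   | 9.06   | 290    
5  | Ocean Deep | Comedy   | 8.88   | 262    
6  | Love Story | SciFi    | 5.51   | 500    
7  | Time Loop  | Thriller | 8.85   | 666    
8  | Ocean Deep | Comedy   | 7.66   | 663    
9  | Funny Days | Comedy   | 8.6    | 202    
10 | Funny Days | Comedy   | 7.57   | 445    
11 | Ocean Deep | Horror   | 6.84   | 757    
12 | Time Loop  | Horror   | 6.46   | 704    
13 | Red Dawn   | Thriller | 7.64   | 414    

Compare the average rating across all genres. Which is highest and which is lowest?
SELECT genre, AVG(rating)
FROM movies
GROUP BY genre
ORDER BY AVG(rating)

All groups:
  SciFi: 6.91
  Horror: 7.45
  Comedy: 8.18
  Thriller: 8.25

Highest: Thriller (8.25)
Lowest: SciFi (6.91)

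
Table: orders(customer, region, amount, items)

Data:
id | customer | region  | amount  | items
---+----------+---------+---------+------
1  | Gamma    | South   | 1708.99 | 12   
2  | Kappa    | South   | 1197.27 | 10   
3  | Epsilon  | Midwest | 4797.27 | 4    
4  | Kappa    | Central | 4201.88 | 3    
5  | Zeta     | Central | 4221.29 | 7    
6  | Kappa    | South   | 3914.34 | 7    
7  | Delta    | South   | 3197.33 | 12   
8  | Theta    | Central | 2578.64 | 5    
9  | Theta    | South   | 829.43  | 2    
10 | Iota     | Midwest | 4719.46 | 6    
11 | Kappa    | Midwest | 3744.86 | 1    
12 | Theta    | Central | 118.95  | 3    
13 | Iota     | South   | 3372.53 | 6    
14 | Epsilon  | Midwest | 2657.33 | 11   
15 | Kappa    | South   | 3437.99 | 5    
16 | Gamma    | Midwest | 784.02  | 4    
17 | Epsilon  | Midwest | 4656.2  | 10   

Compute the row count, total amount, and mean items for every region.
SELECT region,
       COUNT(*) as cnt,
       SUM(amount) as total_amount,
       AVG(items) as avg_items
FROM orders
GROUP BY region

Result:
  Central: 4 records, 11120.76 total amount, 4.50 avg items
  Midwest: 6 records, 21359.14 total amount, 6.00 avg items
  South: 7 records, 17657.88 total amount, 7.71 avg items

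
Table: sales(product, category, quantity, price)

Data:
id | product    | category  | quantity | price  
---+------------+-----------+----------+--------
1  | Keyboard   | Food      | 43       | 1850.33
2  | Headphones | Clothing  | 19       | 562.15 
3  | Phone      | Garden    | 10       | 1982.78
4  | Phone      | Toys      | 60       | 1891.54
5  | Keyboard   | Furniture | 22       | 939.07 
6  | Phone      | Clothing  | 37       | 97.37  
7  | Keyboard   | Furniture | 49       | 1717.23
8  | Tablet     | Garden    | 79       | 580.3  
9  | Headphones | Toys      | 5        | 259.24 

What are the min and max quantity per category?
SELECT category, MIN(quantity), MAX(quantity)
FROM sales
GROUP BY category

Result:
  Clothing: min=19, max=37
  Food: min=43, max=43
  Furniture: min=22, max=49
  Garden: min=10, max=79
  Toys: min=5, max=60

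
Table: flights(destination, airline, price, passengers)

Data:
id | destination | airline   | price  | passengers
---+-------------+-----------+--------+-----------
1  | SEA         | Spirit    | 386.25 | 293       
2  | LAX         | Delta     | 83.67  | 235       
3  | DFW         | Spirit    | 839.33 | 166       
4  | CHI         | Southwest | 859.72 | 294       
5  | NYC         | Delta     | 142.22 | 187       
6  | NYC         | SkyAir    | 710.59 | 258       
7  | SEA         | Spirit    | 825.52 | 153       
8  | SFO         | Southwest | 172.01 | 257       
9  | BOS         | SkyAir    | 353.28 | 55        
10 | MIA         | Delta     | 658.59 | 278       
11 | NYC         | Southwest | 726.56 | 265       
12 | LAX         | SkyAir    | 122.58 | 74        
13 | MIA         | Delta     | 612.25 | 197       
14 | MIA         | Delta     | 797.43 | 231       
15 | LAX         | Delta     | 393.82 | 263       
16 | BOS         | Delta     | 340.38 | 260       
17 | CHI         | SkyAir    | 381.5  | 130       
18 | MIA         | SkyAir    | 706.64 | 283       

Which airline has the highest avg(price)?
SELECT airline, AVG(price) as val
FROM flights
GROUP BY airline
ORDER BY val DESC
LIMIT 1

Result: Spirit with avg(price) = 683.70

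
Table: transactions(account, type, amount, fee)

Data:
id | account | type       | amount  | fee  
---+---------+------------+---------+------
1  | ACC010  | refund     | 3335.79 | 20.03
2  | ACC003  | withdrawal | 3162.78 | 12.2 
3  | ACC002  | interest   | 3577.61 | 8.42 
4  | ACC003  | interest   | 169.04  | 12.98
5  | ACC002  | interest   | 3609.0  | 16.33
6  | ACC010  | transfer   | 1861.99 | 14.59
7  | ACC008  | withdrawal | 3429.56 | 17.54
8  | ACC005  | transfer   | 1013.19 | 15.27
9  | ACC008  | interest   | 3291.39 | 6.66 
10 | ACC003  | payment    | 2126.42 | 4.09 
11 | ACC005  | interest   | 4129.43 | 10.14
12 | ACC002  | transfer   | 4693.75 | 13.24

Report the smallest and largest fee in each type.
SELECT type, MIN(fee), MAX(fee)
FROM transactions
GROUP BY type

Result:
  interest: min=6.66, max=16.33
  payment: min=4.09, max=4.09
  refund: min=20.03, max=20.03
  transfer: min=13.24, max=15.27
  withdrawal: min=12.20, max=17.54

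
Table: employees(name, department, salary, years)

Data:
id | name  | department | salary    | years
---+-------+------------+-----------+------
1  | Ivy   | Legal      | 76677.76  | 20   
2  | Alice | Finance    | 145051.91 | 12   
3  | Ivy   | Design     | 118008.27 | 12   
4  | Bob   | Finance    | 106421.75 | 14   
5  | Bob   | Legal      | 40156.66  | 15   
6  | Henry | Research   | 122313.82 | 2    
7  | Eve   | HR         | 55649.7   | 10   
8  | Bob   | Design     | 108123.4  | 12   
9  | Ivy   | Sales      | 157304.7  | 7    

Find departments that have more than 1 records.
SELECT department, COUNT(*) as cnt
FROM employees
GROUP BY department
HAVING COUNT(*) > 1

Result:
  Design: 2
  Finance: 2
  Legal: 2

Note: HAVING filters groups after aggregation, WHERE filters rows before.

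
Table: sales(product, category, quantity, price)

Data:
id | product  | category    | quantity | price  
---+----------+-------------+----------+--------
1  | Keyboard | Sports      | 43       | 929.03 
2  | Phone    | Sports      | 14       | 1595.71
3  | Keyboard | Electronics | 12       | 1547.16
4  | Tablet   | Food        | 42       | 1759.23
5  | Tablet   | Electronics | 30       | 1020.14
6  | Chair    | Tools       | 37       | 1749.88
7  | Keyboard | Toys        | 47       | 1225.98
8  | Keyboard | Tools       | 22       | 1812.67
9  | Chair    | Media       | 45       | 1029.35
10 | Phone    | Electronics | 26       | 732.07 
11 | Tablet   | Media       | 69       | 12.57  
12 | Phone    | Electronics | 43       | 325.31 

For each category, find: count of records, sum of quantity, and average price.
SELECT category,
       COUNT(*) as cnt,
       SUM(quantity) as total_quantity,
       AVG(price) as avg_price
FROM sales
GROUP BY category

Result:
  Electronics: 4 records, 111 total quantity, 906.17 avg price
  Food: 1 records, 42 total quantity, 1759.23 avg price
  Media: 2 records, 114 total quantity, 520.96 avg price
  Sports: 2 records, 57 total quantity, 1262.37 avg price
  Tools: 2 records, 59 total quantity, 1781.28 avg price
  Toys: 1 records, 47 total quantity, 1225.98 avg price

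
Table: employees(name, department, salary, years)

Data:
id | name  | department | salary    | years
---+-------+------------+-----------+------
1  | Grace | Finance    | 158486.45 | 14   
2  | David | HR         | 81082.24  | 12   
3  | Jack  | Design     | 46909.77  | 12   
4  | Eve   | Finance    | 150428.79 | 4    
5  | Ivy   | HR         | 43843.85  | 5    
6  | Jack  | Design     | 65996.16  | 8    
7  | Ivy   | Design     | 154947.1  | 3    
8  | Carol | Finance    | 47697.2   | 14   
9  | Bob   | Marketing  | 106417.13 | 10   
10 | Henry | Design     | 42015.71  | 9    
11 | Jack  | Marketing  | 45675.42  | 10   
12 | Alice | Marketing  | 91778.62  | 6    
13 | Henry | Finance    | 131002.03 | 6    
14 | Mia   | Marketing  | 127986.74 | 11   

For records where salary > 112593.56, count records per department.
SELECT department, COUNT(*)
FROM employees
WHERE salary > 112593.56
GROUP BY department

Note: WHERE filters rows before grouping.

Result:
  Design: 1
  Finance: 3
  Marketing: 1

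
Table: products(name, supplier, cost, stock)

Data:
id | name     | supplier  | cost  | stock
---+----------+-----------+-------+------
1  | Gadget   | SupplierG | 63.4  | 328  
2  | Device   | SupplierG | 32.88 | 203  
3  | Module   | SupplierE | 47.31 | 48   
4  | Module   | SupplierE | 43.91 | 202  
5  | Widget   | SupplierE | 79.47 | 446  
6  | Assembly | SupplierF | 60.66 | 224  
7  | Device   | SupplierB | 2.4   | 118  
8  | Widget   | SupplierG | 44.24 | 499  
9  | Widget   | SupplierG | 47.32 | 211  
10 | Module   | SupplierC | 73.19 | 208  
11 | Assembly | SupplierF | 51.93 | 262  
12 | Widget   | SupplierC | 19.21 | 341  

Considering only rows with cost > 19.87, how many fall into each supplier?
SELECT supplier, COUNT(*)
FROM products
WHERE cost > 19.87
GROUP BY supplier

Note: WHERE filters rows before grouping.

Result:
  SupplierC: 1
  SupplierE: 3
  SupplierF: 2
  SupplierG: 4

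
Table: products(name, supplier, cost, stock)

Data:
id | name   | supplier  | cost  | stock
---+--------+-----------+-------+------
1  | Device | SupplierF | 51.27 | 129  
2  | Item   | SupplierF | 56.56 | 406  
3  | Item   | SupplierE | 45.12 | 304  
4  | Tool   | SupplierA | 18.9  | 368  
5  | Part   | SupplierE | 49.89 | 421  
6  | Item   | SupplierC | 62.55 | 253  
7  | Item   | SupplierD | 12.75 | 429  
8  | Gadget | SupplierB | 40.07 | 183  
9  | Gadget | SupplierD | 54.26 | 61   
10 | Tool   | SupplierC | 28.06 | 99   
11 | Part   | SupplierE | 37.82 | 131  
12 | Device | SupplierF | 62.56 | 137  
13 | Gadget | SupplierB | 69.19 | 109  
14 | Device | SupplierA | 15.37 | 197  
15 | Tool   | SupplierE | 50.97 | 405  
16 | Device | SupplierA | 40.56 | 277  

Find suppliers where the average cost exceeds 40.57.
SELECT supplier, AVG(cost)
FROM products
GROUP BY supplier
HAVING AVG(cost) > 40.57

Result:
  SupplierB: avg=54.63
  SupplierC: avg=45.31
  SupplierE: avg=45.95
  SupplierF: avg=56.80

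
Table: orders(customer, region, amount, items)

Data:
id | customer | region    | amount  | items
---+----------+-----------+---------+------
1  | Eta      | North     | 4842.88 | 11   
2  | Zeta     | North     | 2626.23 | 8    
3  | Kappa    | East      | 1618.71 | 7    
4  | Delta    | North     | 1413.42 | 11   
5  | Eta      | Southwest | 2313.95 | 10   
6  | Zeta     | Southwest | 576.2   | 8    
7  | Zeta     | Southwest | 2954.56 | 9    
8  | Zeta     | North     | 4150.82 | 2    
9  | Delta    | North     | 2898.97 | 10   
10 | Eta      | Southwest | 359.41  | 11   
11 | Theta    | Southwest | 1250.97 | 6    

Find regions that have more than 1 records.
SELECT region, COUNT(*) as cnt
FROM orders
GROUP BY region
HAVING COUNT(*) > 1

Result:
  North: 5
  Southwest: 5

Note: HAVING filters groups after aggregation, WHERE filters rows before.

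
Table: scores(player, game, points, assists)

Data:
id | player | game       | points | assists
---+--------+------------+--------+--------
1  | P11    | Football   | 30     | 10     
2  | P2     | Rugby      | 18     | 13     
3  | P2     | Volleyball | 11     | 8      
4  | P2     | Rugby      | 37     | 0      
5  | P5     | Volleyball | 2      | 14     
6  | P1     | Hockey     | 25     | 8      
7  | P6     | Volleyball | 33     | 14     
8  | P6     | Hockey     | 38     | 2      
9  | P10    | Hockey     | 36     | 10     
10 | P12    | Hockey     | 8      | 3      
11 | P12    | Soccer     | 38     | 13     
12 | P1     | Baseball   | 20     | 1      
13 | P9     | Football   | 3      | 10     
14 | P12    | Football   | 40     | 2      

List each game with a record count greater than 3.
SELECT game, COUNT(*) as cnt
FROM scores
GROUP BY game
HAVING COUNT(*) > 3

Result:
  Hockey: 4

Note: HAVING filters groups after aggregation, WHERE filters rows before.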